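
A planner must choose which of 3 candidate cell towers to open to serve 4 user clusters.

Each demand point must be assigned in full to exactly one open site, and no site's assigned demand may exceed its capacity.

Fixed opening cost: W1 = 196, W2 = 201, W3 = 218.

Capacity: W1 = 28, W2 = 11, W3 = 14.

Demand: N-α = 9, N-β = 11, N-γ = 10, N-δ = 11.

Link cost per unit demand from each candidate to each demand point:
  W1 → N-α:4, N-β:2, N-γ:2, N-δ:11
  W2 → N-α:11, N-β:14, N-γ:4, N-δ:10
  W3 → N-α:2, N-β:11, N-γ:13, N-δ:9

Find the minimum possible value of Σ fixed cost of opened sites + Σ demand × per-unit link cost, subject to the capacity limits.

Open {W1, W2, W3}; cheapest assignment that respects the capacities:
  W1 (cap 28, load 21): N-β, N-γ — cost 11×2 + 10×2 = 42
  W2 (cap 11, load 11): N-δ — cost 11×10 = 110
  W3 (cap 14, load 9): N-α — cost 9×2 = 18
  Shipping 170, fixed 615 → total 785.
  Any other capacity-feasible assignment to {W1, W2, W3} ships for at least 170.
Total demand is 41; every other set of sites either has combined capacity below 41 or cannot fit the demands without splitting one across sites, so {W1, W2, W3} is the only feasible choice of open sites. Minimum: 785.

785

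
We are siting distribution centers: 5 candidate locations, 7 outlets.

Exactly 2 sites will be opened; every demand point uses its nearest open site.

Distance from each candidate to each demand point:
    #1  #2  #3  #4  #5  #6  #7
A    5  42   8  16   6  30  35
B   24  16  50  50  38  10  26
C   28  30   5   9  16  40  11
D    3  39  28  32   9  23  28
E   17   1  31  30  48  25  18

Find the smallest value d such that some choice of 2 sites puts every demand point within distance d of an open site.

Open {B, C}.
  Farthest demand point is #1 at distance 24 (to B); all others are ≤ 24.
With {A, E} the worst case is 25.
With {C, E} the worst case is 25.
No size-2 selection achieves below 24.

24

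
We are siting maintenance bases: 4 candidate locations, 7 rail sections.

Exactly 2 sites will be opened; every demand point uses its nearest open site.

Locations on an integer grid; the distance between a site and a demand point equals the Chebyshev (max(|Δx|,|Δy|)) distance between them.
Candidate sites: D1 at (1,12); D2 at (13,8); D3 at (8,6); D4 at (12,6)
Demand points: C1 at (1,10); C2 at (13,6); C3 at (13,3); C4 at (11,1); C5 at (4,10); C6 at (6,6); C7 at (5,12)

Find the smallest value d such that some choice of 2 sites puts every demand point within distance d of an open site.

5

Open {D1, D3}.
  Farthest demand point is C2 at distance 5 (to D3); all others are ≤ 5.
With {D1, D4} the worst case is 6.
With {D1, D2} the worst case is 7.
No size-2 selection achieves below 5.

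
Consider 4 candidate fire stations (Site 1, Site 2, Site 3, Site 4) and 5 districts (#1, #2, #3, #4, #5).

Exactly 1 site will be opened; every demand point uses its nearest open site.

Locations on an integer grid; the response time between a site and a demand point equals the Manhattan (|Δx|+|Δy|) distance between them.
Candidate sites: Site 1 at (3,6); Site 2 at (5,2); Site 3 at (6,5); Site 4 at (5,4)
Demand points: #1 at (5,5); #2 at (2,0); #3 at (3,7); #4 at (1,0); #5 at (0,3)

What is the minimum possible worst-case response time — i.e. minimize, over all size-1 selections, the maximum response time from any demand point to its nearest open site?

Open {Site 2}.
  Farthest demand point is #3 at response time 7 (to Site 2); all others are ≤ 7.
With {Site 1} the worst case is 8.
With {Site 4} the worst case is 8.
No size-1 selection achieves below 7.

7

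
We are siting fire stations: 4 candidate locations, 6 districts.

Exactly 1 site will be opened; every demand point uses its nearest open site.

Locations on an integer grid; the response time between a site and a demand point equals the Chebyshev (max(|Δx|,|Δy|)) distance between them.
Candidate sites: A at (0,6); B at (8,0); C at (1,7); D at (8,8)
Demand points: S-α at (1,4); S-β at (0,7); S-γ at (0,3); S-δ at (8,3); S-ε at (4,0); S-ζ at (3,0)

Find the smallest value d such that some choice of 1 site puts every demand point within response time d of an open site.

Open {C}.
  Farthest demand point is S-δ at response time 7 (to C); all others are ≤ 7.
With {A} the worst case is 8.
With {B} the worst case is 8.
No size-1 selection achieves below 7.

7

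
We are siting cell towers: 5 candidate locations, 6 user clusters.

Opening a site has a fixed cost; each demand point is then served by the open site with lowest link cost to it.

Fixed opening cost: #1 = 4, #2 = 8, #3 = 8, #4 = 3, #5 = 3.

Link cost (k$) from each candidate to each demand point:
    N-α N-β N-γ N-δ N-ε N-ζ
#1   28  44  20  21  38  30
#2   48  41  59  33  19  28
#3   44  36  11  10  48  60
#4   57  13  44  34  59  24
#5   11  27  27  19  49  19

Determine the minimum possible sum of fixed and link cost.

105

Open {#2, #3, #4, #5}: assign each demand point to its cheapest open site.
  N-α→#5 11, N-β→#4 13, N-γ→#3 11, N-δ→#3 10, N-ε→#2 19, N-ζ→#5 19
  link cost 83, fixed 22 → total 105.
Compare {#1, #2, #3, #4, #5}: link cost 83 + fixed 26 = 109.
Compare {#2, #3, #5}: link cost 97 + fixed 19 = 116.
Compare {#1, #2, #4, #5}: link cost 101 + fixed 18 = 119.
All other subsets cost ≥ 109. Minimum total cost: 105.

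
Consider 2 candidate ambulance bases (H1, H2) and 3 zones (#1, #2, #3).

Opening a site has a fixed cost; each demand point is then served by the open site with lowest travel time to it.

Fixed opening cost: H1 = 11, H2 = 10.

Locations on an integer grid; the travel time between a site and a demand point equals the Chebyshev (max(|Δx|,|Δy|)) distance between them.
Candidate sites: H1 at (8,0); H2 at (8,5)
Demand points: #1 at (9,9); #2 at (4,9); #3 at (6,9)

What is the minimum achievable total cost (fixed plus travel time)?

Open {H2}: assign each demand point to its cheapest open site.
  #1→H2 4, #2→H2 4, #3→H2 4
  travel time 12, fixed 10 → total 22.
Compare {H1, H2}: travel time 12 + fixed 21 = 33.
Compare {H1}: travel time 27 + fixed 11 = 38.

22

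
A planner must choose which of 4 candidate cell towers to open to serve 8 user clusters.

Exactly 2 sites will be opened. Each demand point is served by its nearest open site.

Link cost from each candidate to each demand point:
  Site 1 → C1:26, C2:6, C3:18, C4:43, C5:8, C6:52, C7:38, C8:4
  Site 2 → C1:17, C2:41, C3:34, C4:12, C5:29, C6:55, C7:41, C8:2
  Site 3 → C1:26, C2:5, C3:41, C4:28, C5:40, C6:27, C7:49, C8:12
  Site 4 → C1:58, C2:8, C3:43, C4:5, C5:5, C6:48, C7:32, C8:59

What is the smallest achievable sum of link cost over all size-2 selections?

144

Open {Site 1, Site 4}.
  C1→Site 1 26, C2→Site 1 6, C3→Site 1 18, C4→Site 4 5, C5→Site 4 5, C6→Site 4 48, C7→Site 4 32, C8→Site 1 4  ⇒ total 144.
Compare {Site 2, Site 4}: total 151.
Compare {Site 1, Site 2}: total 153.
No size-2 selection does better; minimum is 144.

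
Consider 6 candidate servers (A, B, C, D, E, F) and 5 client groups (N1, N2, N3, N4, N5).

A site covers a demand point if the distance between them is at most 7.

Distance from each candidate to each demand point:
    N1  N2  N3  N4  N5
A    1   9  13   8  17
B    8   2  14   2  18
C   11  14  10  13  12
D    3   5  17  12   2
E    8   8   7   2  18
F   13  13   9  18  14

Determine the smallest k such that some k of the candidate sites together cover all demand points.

Coverage sets (demand points within 7 of each site):
  A: {N1}
  B: {N2, N4}
  C: {}
  D: {N1, N2, N5}
  E: {N3, N4}
  F: {}
No single site covers all 5 demand points.
But {D, E} covers everything, so the minimum is 2.

2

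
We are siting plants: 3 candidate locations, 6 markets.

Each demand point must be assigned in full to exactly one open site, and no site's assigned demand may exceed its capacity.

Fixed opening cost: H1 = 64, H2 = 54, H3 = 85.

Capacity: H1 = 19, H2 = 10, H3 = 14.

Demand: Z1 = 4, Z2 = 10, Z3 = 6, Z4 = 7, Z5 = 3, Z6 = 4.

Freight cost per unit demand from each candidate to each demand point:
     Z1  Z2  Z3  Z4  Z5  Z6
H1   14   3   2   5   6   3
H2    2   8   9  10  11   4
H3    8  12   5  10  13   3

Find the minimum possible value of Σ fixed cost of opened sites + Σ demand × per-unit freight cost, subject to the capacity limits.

351

Open {H1, H2, H3}; cheapest assignment that respects the capacities:
  H1 (cap 19, load 17): Z2, Z4 — cost 10×3 + 7×5 = 65
  H2 (cap 10, load 7): Z1, Z5 — cost 4×2 + 3×11 = 41
  H3 (cap 14, load 10): Z3, Z6 — cost 6×5 + 4×3 = 42
  Shipping 148, fixed 203 → total 351.
  Any other capacity-feasible assignment to {H1, H2, H3} ships for at least 148.
Total demand is 34 and no other set of sites has combined capacity ≥ 34, so {H1, H2, H3} is the only feasible choice of open sites. Minimum: 351.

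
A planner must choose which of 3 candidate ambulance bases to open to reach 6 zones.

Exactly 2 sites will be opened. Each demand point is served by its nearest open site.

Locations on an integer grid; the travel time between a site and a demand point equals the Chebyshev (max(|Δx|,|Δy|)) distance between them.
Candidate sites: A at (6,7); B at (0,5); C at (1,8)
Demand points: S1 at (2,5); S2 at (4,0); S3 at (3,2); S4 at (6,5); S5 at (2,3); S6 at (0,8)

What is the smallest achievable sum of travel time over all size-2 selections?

Open {A, B}.
  S1→B 2, S2→B 5, S3→B 3, S4→A 2, S5→B 2, S6→B 3  ⇒ total 17.
Compare {B, C}: total 18.
Compare {A, C}: total 22.

17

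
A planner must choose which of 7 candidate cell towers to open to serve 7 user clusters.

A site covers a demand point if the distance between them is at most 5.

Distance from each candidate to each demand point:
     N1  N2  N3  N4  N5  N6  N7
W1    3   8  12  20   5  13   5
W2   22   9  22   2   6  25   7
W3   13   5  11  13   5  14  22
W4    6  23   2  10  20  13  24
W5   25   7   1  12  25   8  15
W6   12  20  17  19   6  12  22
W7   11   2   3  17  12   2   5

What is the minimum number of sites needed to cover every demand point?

3

Coverage sets (demand points within 5 of each site):
  W1: {N1, N5, N7}
  W2: {N4}
  W3: {N2, N5}
  W4: {N3}
  W5: {N3}
  W6: {}
  W7: {N2, N3, N6, N7}
No 2 sites suffice: every size-2 union leaves at least one demand point uncovered.
But {W1, W2, W7} covers everything, so the minimum is 3.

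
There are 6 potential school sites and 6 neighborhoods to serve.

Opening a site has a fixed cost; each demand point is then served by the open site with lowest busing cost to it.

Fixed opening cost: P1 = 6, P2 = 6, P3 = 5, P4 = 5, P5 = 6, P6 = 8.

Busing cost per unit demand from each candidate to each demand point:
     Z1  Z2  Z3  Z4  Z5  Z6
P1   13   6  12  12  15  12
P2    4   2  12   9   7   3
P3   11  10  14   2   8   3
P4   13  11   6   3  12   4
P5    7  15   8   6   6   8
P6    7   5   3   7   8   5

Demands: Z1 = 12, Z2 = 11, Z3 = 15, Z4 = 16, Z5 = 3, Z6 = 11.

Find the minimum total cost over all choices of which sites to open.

220

Open {P2, P3, P6}: assign each demand point to its cheapest open site.
  Z1→P2 12×4=48, Z2→P2 11×2=22, Z3→P6 15×3=45, Z4→P3 16×2=32, Z5→P2 3×7=21, Z6→P2 11×3=33
  busing cost 201, fixed 19 → total 220.
Compare {P2, P3, P5, P6}: busing cost 198 + fixed 25 = 223.
Compare {P2, P3, P4, P6}: busing cost 201 + fixed 24 = 225.
Compare {P1, P2, P3, P6}: busing cost 201 + fixed 25 = 226.
All other subsets cost ≥ 223. Minimum total cost: 220.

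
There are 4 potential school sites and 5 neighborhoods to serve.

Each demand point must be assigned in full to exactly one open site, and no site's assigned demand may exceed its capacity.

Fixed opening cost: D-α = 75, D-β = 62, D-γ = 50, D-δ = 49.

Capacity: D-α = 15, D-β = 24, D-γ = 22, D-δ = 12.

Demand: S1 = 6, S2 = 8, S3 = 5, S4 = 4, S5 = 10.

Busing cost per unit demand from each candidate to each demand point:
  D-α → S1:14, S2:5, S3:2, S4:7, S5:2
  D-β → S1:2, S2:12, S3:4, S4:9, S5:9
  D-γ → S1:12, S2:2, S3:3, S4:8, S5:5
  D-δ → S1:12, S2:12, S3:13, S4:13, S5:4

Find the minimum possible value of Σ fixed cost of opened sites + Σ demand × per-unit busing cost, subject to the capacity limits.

Open {D-β, D-γ}; cheapest assignment that respects the capacities:
  D-β (cap 24, load 11): S1, S3 — cost 6×2 + 5×4 = 32
  D-γ (cap 22, load 22): S2, S4, S5 — cost 8×2 + 4×8 + 10×5 = 98
  Shipping 130, fixed 112 → total 242.
  Any other capacity-feasible assignment to {D-β, D-γ} ships for at least 130.
Compare {D-α, D-γ}: its best feasible assignment gives total 275.
Compare {D-β, D-γ, D-δ}: its best feasible assignment gives total 276.
Every other set of open sites that can feasibly serve all demand totals ≥ 275 even under its best assignment. Minimum: 242.

242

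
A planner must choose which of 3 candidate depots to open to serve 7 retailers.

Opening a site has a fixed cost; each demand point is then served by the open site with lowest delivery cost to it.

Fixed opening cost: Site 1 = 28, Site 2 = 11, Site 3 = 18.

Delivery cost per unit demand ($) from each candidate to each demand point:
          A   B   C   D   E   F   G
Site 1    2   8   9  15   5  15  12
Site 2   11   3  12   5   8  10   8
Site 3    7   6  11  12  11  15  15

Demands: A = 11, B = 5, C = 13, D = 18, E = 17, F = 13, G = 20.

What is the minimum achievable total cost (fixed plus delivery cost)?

658

Open {Site 1, Site 2}: assign each demand point to its cheapest open site.
  A→Site 1 11×2=22, B→Site 2 5×3=15, C→Site 1 13×9=117, D→Site 2 18×5=90, E→Site 1 17×5=85, F→Site 2 13×10=130, G→Site 2 20×8=160
  delivery cost 619, fixed 39 → total 658.
Compare {Site 1, Site 2, Site 3}: delivery cost 619 + fixed 57 = 676.
Compare {Site 2, Site 3}: delivery cost 751 + fixed 29 = 780.
Compare {Site 2}: delivery cost 808 + fixed 11 = 819.
All other subsets cost ≥ 676. Minimum total cost: 658.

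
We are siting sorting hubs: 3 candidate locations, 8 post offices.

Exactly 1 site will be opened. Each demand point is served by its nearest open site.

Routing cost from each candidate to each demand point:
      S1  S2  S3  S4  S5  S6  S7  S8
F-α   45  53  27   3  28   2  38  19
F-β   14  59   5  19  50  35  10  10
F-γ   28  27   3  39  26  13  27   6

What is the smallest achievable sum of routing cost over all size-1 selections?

169

Open {F-γ}.
  S1→F-γ 28, S2→F-γ 27, S3→F-γ 3, S4→F-γ 39, S5→F-γ 26, S6→F-γ 13, S7→F-γ 27, S8→F-γ 6  ⇒ total 169.
Compare {F-β}: total 202.
Compare {F-α}: total 215.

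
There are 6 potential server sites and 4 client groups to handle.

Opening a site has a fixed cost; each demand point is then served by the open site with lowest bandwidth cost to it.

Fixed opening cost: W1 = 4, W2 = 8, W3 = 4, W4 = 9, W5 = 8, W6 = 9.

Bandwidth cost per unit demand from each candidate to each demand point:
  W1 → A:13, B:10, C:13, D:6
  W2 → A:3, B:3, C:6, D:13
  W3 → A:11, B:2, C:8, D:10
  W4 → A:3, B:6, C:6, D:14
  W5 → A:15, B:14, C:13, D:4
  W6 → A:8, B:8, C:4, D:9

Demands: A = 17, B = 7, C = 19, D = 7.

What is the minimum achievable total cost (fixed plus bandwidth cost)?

198

Open {W2, W3, W5, W6}: assign each demand point to its cheapest open site.
  A→W2 17×3=51, B→W3 7×2=14, C→W6 19×4=76, D→W5 7×4=28
  bandwidth cost 169, fixed 29 → total 198.
Compare {W3, W4, W5, W6}: bandwidth cost 169 + fixed 30 = 199.
Compare {W2, W5, W6}: bandwidth cost 176 + fixed 25 = 201.
Compare {W1, W2, W3, W5, W6}: bandwidth cost 169 + fixed 33 = 202.
All other subsets cost ≥ 199. Minimum total cost: 198.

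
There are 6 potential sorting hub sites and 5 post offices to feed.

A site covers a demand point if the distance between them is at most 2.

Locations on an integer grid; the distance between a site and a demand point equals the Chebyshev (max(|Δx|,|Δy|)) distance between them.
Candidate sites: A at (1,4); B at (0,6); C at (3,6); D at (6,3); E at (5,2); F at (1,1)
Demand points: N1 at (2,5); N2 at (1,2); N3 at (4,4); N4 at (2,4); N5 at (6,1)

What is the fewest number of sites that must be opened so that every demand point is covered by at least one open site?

Coverage sets (demand points within 2 of each site):
  A: {N1, N2, N4}
  B: {N1, N4}
  C: {N1, N3, N4}
  D: {N3, N5}
  E: {N3, N5}
  F: {N2}
No single site covers all 5 demand points.
But {A, D} covers everything, so the minimum is 2.

2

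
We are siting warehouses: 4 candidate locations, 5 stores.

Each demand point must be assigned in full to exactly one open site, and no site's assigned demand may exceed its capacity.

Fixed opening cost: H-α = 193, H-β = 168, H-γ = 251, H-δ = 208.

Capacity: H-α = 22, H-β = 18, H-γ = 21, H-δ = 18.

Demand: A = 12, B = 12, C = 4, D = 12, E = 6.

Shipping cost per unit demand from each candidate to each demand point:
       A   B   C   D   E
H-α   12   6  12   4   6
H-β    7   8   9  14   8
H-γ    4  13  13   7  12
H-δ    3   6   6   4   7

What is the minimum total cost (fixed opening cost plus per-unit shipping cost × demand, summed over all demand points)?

Open {H-α, H-β, H-δ}; cheapest assignment that respects the capacities:
  H-α (cap 22, load 18): D, E — cost 12×4 + 6×6 = 84
  H-β (cap 18, load 12): B — cost 12×8 = 96
  H-δ (cap 18, load 16): A, C — cost 12×3 + 4×6 = 60
  Shipping 240, fixed 569 → total 809.
  Any other capacity-feasible assignment to {H-α, H-β, H-δ} ships for at least 240.
Compare {H-α, H-β, H-γ}: its best feasible assignment gives total 876.
Compare {H-α, H-γ, H-δ}: its best feasible assignment gives total 880.
Every other set of open sites that can feasibly serve all demand totals ≥ 876 even under its best assignment. Minimum: 809.

809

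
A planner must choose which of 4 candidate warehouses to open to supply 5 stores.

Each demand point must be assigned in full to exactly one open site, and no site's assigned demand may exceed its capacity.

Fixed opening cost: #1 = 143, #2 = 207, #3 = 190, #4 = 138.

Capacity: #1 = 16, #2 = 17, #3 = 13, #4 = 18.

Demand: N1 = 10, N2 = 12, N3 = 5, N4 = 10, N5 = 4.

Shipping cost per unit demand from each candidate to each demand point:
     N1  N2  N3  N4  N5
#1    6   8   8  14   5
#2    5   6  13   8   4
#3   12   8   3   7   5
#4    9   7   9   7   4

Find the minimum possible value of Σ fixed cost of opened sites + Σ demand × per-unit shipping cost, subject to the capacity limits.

Open {#1, #3, #4}; cheapest assignment that respects the capacities:
  #1 (cap 16, load 15): N1, N3 — cost 10×6 + 5×8 = 100
  #3 (cap 13, load 10): N4 — cost 10×7 = 70
  #4 (cap 18, load 16): N2, N5 — cost 12×7 + 4×4 = 100
  Shipping 270, fixed 471 → total 741.
  Any other capacity-feasible assignment to {#1, #3, #4} ships for at least 270.
Compare {#1, #2, #4}: its best feasible assignment gives total 746.
Compare {#1, #2, #3}: its best feasible assignment gives total 798.
Every other set of open sites that can feasibly serve all demand totals ≥ 746 even under its best assignment. Minimum: 741.

741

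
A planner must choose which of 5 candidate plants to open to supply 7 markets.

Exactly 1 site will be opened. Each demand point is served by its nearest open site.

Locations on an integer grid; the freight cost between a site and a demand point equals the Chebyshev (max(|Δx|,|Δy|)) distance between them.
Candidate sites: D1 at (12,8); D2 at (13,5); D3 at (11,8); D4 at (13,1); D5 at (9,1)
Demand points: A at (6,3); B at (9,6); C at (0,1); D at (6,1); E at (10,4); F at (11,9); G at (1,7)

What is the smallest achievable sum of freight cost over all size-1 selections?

39

Open {D5}.
  A→D5 3, B→D5 5, C→D5 9, D→D5 3, E→D5 3, F→D5 8, G→D5 8  ⇒ total 39.
Compare {D3}: total 40.
Compare {D1}: total 44.
No size-1 selection does better; minimum is 39.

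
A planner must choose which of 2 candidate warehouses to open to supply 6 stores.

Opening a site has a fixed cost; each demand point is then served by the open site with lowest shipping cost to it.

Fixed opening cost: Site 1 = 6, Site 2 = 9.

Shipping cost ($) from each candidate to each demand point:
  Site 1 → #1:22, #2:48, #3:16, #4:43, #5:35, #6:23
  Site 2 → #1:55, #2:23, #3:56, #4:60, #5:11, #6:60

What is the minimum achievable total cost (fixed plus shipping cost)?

153

Open {Site 1, Site 2}: assign each demand point to its cheapest open site.
  #1→Site 1 22, #2→Site 2 23, #3→Site 1 16, #4→Site 1 43, #5→Site 2 11, #6→Site 1 23
  shipping cost 138, fixed 15 → total 153.
Compare {Site 1}: shipping cost 187 + fixed 6 = 193.
Compare {Site 2}: shipping cost 265 + fixed 9 = 274.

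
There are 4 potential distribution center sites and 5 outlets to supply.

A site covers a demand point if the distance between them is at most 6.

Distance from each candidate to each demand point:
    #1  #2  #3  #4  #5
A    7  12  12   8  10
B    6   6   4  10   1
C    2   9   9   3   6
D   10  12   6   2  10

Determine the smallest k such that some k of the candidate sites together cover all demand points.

2

Coverage sets (demand points within 6 of each site):
  A: {}
  B: {#1, #2, #3, #5}
  C: {#1, #4, #5}
  D: {#3, #4}
No single site covers all 5 demand points.
But {B, C} covers everything, so the minimum is 2.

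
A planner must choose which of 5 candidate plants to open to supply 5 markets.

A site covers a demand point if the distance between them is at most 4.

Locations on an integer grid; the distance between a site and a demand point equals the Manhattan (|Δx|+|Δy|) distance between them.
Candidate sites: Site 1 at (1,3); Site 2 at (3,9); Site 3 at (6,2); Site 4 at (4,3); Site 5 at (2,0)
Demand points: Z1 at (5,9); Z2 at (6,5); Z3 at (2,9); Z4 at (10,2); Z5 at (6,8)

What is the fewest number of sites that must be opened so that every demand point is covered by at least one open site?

Coverage sets (demand points within 4 of each site):
  Site 1: {}
  Site 2: {Z1, Z3, Z5}
  Site 3: {Z2, Z4}
  Site 4: {Z2}
  Site 5: {}
No single site covers all 5 demand points.
But {Site 2, Site 3} covers everything, so the minimum is 2.

2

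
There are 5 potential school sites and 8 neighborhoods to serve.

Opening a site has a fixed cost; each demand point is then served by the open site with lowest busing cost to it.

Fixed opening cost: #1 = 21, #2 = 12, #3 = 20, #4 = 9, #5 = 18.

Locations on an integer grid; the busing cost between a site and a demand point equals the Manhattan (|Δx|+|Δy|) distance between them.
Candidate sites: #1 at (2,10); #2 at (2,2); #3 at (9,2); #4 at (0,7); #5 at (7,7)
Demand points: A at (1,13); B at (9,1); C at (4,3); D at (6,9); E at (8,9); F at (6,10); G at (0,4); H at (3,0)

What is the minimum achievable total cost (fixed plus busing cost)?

Open {#2, #5}: assign each demand point to its cheapest open site.
  A→#2 12, B→#2 8, C→#2 3, D→#5 3, E→#5 3, F→#5 4, G→#2 4, H→#2 3
  busing cost 40, fixed 30 → total 70.
Compare {#1, #2}: busing cost 38 + fixed 33 = 71.
Compare {#2, #4}: busing cost 51 + fixed 21 = 72.
Compare {#4, #5}: busing cost 45 + fixed 27 = 72.
All other subsets cost ≥ 71. Minimum total cost: 70.

70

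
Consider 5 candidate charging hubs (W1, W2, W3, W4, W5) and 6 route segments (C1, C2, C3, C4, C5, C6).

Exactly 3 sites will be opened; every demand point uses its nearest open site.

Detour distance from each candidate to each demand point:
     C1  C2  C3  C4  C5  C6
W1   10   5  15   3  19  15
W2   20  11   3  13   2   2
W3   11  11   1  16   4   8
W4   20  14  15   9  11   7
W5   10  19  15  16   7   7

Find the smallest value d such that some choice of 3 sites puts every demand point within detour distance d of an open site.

10

Open {W1, W2, W3}.
  Farthest demand point is C1 at detour distance 10 (to W1); all others are ≤ 10.
With {W1, W2, W4} the worst case is 10.
With {W1, W2, W5} the worst case is 10.
No size-3 selection achieves below 10.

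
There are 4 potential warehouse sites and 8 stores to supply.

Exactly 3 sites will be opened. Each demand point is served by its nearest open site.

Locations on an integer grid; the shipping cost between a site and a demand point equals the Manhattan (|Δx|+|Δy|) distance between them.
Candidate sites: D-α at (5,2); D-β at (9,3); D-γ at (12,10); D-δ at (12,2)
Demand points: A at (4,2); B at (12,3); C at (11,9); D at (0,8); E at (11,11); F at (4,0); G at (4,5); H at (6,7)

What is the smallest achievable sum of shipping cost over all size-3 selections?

Open {D-α, D-γ, D-δ}.
  A→D-α 1, B→D-δ 1, C→D-γ 2, D→D-α 11, E→D-γ 2, F→D-α 3, G→D-α 4, H→D-α 6  ⇒ total 30.
Compare {D-α, D-β, D-γ}: total 32.
Compare {D-α, D-β, D-δ}: total 44.
No size-3 selection does better; minimum is 30.

30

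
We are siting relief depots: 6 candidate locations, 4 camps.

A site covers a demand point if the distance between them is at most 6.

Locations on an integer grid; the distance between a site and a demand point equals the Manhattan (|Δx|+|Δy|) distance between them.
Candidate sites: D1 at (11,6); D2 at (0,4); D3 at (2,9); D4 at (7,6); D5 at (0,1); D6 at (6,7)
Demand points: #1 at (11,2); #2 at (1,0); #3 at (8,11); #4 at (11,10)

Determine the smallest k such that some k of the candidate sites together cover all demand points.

3

Coverage sets (demand points within 6 of each site):
  D1: {#1, #4}
  D2: {#2}
  D3: {}
  D4: {#3}
  D5: {#2}
  D6: {#3}
No 2 sites suffice: every size-2 union leaves at least one demand point uncovered.
But {D1, D2, D4} covers everything, so the minimum is 3.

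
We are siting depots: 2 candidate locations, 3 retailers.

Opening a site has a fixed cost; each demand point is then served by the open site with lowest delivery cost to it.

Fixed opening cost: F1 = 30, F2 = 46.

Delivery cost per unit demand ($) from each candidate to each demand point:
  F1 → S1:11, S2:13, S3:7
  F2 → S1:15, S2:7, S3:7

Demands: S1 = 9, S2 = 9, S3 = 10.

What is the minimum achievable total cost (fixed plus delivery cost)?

Open {F1, F2}: assign each demand point to its cheapest open site.
  S1→F1 9×11=99, S2→F2 9×7=63, S3→F1 10×7=70
  delivery cost 232, fixed 76 → total 308.
Compare {F2}: delivery cost 268 + fixed 46 = 314.
Compare {F1}: delivery cost 286 + fixed 30 = 316.

308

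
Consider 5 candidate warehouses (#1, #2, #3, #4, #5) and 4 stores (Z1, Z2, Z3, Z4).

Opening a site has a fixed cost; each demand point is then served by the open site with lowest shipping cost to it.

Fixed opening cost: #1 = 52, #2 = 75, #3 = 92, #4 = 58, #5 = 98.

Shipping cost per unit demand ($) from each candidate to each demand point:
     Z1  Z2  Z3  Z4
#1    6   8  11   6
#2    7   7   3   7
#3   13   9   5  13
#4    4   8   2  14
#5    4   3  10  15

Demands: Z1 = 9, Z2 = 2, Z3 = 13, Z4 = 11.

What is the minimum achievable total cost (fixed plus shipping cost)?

254

Open {#1, #4}: assign each demand point to its cheapest open site.
  Z1→#4 9×4=36, Z2→#1 2×8=16, Z3→#4 13×2=26, Z4→#1 11×6=66
  shipping cost 144, fixed 110 → total 254.
Compare {#2}: shipping cost 193 + fixed 75 = 268.
Compare {#2, #4}: shipping cost 153 + fixed 133 = 286.
Compare {#4}: shipping cost 232 + fixed 58 = 290.
All other subsets cost ≥ 268. Minimum total cost: 254.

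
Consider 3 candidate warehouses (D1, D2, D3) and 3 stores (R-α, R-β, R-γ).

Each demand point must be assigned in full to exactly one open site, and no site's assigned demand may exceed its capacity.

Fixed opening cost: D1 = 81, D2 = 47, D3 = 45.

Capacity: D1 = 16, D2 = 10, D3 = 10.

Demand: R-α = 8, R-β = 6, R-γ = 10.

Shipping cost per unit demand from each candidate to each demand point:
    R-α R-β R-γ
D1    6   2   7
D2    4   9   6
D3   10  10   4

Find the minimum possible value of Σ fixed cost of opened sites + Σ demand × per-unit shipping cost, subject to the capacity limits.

Open {D1, D3}; cheapest assignment that respects the capacities:
  D1 (cap 16, load 14): R-α, R-β — cost 8×6 + 6×2 = 60
  D3 (cap 10, load 10): R-γ — cost 10×4 = 40
  Shipping 100, fixed 126 → total 226.
  Any other capacity-feasible assignment to {D1, D3} ships for at least 100.
Compare {D1, D2}: its best feasible assignment gives total 242.
Compare {D1, D2, D3}: its best feasible assignment gives total 257.
Every other set of open sites that can feasibly serve all demand totals ≥ 242 even under its best assignment. Minimum: 226.

226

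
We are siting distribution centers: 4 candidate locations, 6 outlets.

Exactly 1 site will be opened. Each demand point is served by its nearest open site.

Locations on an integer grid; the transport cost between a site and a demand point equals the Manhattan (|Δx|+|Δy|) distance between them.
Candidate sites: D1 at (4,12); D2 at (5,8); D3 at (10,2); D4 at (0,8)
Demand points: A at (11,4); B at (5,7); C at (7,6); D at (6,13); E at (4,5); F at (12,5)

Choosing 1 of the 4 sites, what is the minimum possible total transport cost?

Open {D2}.
  A→D2 10, B→D2 1, C→D2 4, D→D2 6, E→D2 4, F→D2 10  ⇒ total 35.
Compare {D3}: total 49.
Compare {D1}: total 55.
No size-1 selection does better; minimum is 35.

35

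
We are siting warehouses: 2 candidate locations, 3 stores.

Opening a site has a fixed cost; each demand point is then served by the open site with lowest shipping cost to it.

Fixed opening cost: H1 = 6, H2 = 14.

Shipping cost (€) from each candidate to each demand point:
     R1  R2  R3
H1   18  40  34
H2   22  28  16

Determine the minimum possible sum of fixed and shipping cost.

80

Open {H2}: assign each demand point to its cheapest open site.
  R1→H2 22, R2→H2 28, R3→H2 16
  shipping cost 66, fixed 14 → total 80.
Compare {H1, H2}: shipping cost 62 + fixed 20 = 82.
Compare {H1}: shipping cost 92 + fixed 6 = 98.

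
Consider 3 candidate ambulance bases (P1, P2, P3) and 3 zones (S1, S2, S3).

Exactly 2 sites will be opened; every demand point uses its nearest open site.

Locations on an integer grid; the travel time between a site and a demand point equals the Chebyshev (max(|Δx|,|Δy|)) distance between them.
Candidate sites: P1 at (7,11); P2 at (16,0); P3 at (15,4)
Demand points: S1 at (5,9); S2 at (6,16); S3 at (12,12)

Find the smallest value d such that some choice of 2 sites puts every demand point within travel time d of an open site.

Open {P1, P2}.
  Farthest demand point is S2 at travel time 5 (to P1); all others are ≤ 5.
With {P1, P3} the worst case is 5.
With {P2, P3} the worst case is 12.
No size-2 selection achieves below 5.

5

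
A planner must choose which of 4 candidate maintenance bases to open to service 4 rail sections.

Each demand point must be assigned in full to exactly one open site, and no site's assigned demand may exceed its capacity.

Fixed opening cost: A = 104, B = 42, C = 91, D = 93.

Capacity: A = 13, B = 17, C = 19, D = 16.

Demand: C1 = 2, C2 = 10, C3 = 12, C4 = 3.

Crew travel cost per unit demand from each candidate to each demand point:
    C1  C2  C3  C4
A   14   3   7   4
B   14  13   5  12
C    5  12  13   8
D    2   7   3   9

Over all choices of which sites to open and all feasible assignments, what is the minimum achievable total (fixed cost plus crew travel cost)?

276

Open {A, B}; cheapest assignment that respects the capacities:
  A (cap 13, load 13): C2, C4 — cost 10×3 + 3×4 = 42
  B (cap 17, load 14): C1, C3 — cost 2×14 + 12×5 = 88
  Shipping 130, fixed 146 → total 276.
  Any other capacity-feasible assignment to {A, B} ships for at least 130.
Compare {A, D}: its best feasible assignment gives total 279.
Compare {B, D}: its best feasible assignment gives total 296.
Every other set of open sites that can feasibly serve all demand totals ≥ 279 even under its best assignment. Minimum: 276.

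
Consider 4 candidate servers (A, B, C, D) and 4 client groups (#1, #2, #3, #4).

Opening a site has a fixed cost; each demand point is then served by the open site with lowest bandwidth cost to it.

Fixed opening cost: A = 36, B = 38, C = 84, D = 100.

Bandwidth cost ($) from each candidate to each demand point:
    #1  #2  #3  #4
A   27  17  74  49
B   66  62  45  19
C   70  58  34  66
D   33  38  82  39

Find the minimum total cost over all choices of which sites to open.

182

Open {A, B}: assign each demand point to its cheapest open site.
  #1→A 27, #2→A 17, #3→B 45, #4→B 19
  bandwidth cost 108, fixed 74 → total 182.
Compare {A}: bandwidth cost 167 + fixed 36 = 203.
Compare {B}: bandwidth cost 192 + fixed 38 = 230.
Compare {A, C}: bandwidth cost 127 + fixed 120 = 247.
All other subsets cost ≥ 203. Minimum total cost: 182.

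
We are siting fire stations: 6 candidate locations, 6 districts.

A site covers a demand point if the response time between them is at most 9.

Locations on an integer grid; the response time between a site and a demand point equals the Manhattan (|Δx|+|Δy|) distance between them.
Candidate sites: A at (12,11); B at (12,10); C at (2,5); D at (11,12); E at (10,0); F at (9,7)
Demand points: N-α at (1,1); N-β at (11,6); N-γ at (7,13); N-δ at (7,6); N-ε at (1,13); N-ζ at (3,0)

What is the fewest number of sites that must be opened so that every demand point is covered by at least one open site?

2

Coverage sets (demand points within 9 of each site):
  A: {N-β, N-γ}
  B: {N-β, N-γ, N-δ}
  C: {N-α, N-δ, N-ε, N-ζ}
  D: {N-β, N-γ}
  E: {N-β, N-δ, N-ζ}
  F: {N-β, N-γ, N-δ}
No single site covers all 6 demand points.
But {A, C} covers everything, so the minimum is 2.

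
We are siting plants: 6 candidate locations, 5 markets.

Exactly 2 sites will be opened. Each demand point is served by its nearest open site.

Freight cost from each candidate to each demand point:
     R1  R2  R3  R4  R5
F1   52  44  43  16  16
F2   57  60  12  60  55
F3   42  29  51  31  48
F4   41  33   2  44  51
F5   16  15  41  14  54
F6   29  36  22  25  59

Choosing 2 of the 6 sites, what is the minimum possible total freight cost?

Open {F4, F5}.
  R1→F5 16, R2→F5 15, R3→F4 2, R4→F5 14, R5→F4 51  ⇒ total 98.
Compare {F1, F5}: total 102.
Compare {F1, F4}: total 108.
No size-2 selection does better; minimum is 98.

98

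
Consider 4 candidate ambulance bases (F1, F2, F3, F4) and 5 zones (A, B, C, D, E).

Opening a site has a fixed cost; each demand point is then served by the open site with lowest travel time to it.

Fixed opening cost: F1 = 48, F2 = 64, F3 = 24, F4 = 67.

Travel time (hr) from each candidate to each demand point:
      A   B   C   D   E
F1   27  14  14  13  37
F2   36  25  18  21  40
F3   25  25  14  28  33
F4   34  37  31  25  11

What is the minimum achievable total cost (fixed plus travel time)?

Open {F3}: assign each demand point to its cheapest open site.
  A→F3 25, B→F3 25, C→F3 14, D→F3 28, E→F3 33
  travel time 125, fixed 24 → total 149.
Compare {F1}: travel time 105 + fixed 48 = 153.
Compare {F1, F3}: travel time 99 + fixed 72 = 171.
Compare {F3, F4}: travel time 100 + fixed 91 = 191.
All other subsets cost ≥ 153. Minimum total cost: 149.

149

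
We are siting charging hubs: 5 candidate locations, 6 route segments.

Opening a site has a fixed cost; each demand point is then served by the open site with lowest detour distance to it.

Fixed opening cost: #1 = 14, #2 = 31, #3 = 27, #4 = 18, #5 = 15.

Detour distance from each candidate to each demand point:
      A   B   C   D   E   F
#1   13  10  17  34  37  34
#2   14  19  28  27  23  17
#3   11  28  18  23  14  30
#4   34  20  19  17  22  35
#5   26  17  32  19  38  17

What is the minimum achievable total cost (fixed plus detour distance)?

138

Open {#3, #5}: assign each demand point to its cheapest open site.
  A→#3 11, B→#5 17, C→#3 18, D→#5 19, E→#3 14, F→#5 17
  detour distance 96, fixed 42 → total 138.
Compare {#1, #5}: detour distance 113 + fixed 29 = 142.
Compare {#1, #4, #5}: detour distance 96 + fixed 47 = 143.
Compare {#1, #3, #5}: detour distance 88 + fixed 56 = 144.
All other subsets cost ≥ 142. Minimum total cost: 138.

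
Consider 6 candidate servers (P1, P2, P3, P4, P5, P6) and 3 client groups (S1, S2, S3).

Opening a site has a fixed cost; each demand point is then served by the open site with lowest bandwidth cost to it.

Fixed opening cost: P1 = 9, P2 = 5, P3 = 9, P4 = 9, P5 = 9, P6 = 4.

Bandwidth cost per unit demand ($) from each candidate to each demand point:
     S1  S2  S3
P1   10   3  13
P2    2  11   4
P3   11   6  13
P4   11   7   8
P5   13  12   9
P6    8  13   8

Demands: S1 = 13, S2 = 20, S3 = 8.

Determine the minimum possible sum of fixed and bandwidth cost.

132

Open {P1, P2}: assign each demand point to its cheapest open site.
  S1→P2 13×2=26, S2→P1 20×3=60, S3→P2 8×4=32
  bandwidth cost 118, fixed 14 → total 132.
Compare {P1, P2, P6}: bandwidth cost 118 + fixed 18 = 136.
Compare {P1, P2, P3}: bandwidth cost 118 + fixed 23 = 141.
Compare {P1, P2, P4}: bandwidth cost 118 + fixed 23 = 141.
All other subsets cost ≥ 136. Minimum total cost: 132.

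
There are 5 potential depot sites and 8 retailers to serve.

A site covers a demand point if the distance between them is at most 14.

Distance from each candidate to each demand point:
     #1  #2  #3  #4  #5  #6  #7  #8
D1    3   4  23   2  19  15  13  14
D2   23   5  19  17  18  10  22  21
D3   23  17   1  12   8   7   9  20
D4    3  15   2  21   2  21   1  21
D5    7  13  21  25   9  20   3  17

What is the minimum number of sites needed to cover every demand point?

Coverage sets (demand points within 14 of each site):
  D1: {#1, #2, #4, #7, #8}
  D2: {#2, #6}
  D3: {#3, #4, #5, #6, #7}
  D4: {#1, #3, #5, #7}
  D5: {#1, #2, #5, #7}
No single site covers all 8 demand points.
But {D1, D3} covers everything, so the minimum is 2.

2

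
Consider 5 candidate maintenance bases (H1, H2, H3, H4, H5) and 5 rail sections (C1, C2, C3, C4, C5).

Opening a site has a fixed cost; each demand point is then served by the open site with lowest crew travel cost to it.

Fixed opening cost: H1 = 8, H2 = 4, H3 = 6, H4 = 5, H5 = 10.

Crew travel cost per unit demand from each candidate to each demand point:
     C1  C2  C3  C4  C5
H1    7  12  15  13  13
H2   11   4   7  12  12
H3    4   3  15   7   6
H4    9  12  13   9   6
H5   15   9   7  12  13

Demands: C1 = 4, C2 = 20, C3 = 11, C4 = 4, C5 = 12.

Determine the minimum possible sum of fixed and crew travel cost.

263

Open {H2, H3}: assign each demand point to its cheapest open site.
  C1→H3 4×4=16, C2→H3 20×3=60, C3→H2 11×7=77, C4→H3 4×7=28, C5→H3 12×6=72
  crew travel cost 253, fixed 10 → total 263.
Compare {H2, H3, H4}: crew travel cost 253 + fixed 15 = 268.
Compare {H3, H5}: crew travel cost 253 + fixed 16 = 269.
Compare {H1, H2, H3}: crew travel cost 253 + fixed 18 = 271.
All other subsets cost ≥ 268. Minimum total cost: 263.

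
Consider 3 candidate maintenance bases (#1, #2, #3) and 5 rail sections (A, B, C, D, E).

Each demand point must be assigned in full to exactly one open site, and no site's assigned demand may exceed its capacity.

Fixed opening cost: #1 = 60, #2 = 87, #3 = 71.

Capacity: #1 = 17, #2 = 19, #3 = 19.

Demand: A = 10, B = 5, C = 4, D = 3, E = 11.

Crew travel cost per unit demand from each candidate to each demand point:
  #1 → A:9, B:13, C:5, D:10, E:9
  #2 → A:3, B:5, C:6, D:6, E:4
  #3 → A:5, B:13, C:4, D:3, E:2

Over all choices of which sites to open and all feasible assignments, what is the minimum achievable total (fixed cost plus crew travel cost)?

260

Open {#2, #3}; cheapest assignment that respects the capacities:
  #2 (cap 19, load 15): A, B — cost 10×3 + 5×5 = 55
  #3 (cap 19, load 18): C, D, E — cost 4×4 + 3×3 + 11×2 = 47
  Shipping 102, fixed 158 → total 260.
  Any other capacity-feasible assignment to {#2, #3} ships for at least 102.
Compare {#1, #2, #3}: its best feasible assignment gives total 320.
Compare {#1, #3}: its best feasible assignment gives total 333.
Every other set of open sites that can feasibly serve all demand totals ≥ 320 even under its best assignment. Minimum: 260.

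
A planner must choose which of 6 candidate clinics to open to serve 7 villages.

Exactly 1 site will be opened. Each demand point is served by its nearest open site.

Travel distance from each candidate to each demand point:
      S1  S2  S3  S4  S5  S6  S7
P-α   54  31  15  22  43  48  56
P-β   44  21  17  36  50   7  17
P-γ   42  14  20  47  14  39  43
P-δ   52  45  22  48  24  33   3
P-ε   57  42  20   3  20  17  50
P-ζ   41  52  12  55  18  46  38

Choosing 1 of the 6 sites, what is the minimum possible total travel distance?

Open {P-β}.
  S1→P-β 44, S2→P-β 21, S3→P-β 17, S4→P-β 36, S5→P-β 50, S6→P-β 7, S7→P-β 17  ⇒ total 192.
Compare {P-ε}: total 209.
Compare {P-γ}: total 219.
No size-1 selection does better; minimum is 192.

192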